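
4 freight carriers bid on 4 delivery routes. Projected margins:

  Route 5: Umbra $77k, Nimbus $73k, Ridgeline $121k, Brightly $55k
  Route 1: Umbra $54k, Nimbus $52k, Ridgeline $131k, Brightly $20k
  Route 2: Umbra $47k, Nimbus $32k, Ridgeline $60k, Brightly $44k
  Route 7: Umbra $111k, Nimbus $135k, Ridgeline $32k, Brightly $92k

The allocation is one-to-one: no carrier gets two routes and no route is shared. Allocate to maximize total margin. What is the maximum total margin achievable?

Treat this as an assignment problem: match each carrier to one route.
Optimal: Umbra→Route 5 ($77k), Nimbus→Route 7 ($135k), Ridgeline→Route 1 ($131k), Brightly→Route 2 ($44k) — total 77+135+131+44 = $387k.
Row-greedy (each carrier in turn takes its best remaining route) gives $359k, worse by 28.
Swapping Ridgeline↔Nimbus (Ridgeline→Route 7 $32k, Nimbus→Route 1 $52k) loses 182.

Maximum total: $387k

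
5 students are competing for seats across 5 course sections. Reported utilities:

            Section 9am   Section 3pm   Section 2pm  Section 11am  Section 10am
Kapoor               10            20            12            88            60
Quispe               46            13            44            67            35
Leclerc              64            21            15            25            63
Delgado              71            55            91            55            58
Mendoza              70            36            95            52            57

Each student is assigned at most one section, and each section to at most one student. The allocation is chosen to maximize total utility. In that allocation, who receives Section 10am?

Treat this as an assignment problem: match each student to one section.
Optimal: Kapoor→Section 11am (88 points), Quispe→Section 9am (46 points), Leclerc→Section 10am (63 points), Delgado→Section 3pm (55 points), Mendoza→Section 2pm (95 points) — total 88+46+63+55+95 = 347 points.
Row-greedy (each student in turn takes its best remaining section) gives 324 points, worse by 23.
Leclerc's own top section is Section 9am (64 points), but forcing Leclerc→Section 9am and reassigning the rest optimally gives only 341 points — worse by 6.

Leclerc receives Section 10am.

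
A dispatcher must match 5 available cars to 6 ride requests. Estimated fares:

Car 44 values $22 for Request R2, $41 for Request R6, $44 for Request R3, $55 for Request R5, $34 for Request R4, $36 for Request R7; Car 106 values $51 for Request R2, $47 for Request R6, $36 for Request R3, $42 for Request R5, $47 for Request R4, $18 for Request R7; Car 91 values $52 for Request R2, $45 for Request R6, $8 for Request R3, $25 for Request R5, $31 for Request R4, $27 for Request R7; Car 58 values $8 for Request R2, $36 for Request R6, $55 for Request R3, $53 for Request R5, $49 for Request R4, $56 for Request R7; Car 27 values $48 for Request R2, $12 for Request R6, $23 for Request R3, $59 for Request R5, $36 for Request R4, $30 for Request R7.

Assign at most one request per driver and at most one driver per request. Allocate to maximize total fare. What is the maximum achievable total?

This is a one-to-one assignment (maximum-weight bipartite matching).
Optimal: Car 44→Request R3 ($44), Car 106→Request R6 ($47), Car 91→Request R2 ($52), Car 58→Request R7 ($56), Car 27→Request R5 ($59) — total 44+47+52+56+59 = $258.
Column-greedy (each request in turn goes to its best remaining driver) gives $247, worse by 11.

Max total: $258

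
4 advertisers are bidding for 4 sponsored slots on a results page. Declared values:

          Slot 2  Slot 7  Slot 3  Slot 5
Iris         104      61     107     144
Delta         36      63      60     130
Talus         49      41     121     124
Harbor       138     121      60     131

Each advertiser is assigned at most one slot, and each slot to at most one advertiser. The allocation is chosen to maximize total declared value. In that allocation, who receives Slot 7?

Optimal: Iris→Slot 2 ($104), Delta→Slot 5 ($130), Talus→Slot 3 ($121), Harbor→Slot 7 ($121) — total 104+130+121+121 = $476.
Column-greedy (each slot in turn goes to its best remaining advertiser) gives $466, worse by 10.
Next-best assignment: Iris→Slot 5, Delta→Slot 7, Talus→Slot 3, Harbor→Slot 2 = $466.
Harbor's own top slot is Slot 2 ($138), but forcing Harbor→Slot 2 and reassigning the rest optimally gives only $466 — worse by 10.

Harbor receives Slot 7.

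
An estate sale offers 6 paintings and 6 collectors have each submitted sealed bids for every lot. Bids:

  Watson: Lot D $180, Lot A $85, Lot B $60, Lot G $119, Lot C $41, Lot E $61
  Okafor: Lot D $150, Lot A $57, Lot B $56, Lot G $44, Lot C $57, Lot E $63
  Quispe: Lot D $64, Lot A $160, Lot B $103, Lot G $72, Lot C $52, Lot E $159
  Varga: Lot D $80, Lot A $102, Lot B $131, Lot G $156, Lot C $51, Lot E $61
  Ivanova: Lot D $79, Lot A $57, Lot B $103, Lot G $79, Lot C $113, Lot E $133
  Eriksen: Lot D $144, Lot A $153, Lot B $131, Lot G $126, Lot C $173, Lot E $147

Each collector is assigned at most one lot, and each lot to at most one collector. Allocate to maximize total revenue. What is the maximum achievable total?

Optimal: Watson→Lot G ($119), Okafor→Lot D ($150), Quispe→Lot A ($160), Varga→Lot B ($131), Ivanova→Lot E ($133), Eriksen→Lot C ($173) — total 119+150+160+131+133+173 = $866.
Max-entry greedy (repeatedly take the single best remaining cell) gives $858, worse by 8.
Next-best assignment: Watson→Lot D, Okafor→Lot B, Quispe→Lot A, Varga→Lot G, Ivanova→Lot E, Eriksen→Lot C = $858.
Swapping Eriksen↔Ivanova (Eriksen→Lot E $147, Ivanova→Lot C $113) loses 46.
Every other assignment is strictly worse.

Max total: $866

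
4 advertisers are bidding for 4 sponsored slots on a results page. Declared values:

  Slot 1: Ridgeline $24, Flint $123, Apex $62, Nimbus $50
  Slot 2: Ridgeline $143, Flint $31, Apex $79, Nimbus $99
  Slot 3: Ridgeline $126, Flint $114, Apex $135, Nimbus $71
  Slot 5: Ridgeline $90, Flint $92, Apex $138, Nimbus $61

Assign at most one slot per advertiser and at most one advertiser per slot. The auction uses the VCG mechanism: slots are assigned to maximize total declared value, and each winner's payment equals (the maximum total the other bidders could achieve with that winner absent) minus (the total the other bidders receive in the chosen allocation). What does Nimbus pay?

Efficient allocation: Ridgeline→Slot 3 ($126), Flint→Slot 1 ($123), Apex→Slot 5 ($138), Nimbus→Slot 2 ($99); total welfare W = $486.
Nimbus receives Slot 2 at value $99, so the others get W − 99 = $387.
Without Nimbus: best allocation of the remaining 3 bidders over all 4 slots is Ridgeline→Slot 2 ($143), Flint→Slot 1 ($123), Apex→Slot 5 ($138), total $404.
VCG payment = (others' best without Nimbus) − (others' welfare with Nimbus) = 404 − 387 = $17.

Nimbus pays $17.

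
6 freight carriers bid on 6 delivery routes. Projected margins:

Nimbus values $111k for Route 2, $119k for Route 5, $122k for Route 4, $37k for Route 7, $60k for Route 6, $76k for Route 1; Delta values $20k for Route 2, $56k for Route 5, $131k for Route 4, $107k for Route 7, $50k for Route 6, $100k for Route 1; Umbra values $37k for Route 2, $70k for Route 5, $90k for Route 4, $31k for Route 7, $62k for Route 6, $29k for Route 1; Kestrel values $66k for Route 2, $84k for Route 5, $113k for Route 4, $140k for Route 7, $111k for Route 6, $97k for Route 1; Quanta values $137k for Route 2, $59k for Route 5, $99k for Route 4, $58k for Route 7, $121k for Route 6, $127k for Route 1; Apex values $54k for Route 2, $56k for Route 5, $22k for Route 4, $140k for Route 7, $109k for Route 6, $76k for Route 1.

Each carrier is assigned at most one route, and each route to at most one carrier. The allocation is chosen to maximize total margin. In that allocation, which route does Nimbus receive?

Nimbus receives Route 5.

This is the linear assignment problem.
Optimal: Nimbus→Route 5 ($119k), Delta→Route 1 ($100k), Umbra→Route 4 ($90k), Kestrel→Route 6 ($111k), Quanta→Route 2 ($137k), Apex→Route 7 ($140k) — total 119+100+90+111+137+140 = $697k.
Column-greedy (each route in turn goes to its best remaining carrier) gives $665k, worse by 32.
Next-best assignment: Nimbus→Route 5, Delta→Route 1, Umbra→Route 4, Kestrel→Route 7, Quanta→Route 2, Apex→Route 6 = $695k.
Swapping Quanta↔Apex (Quanta→Route 7 $58k, Apex→Route 2 $54k) loses 165.
Every other assignment is strictly worse.
Nimbus's own top route is Route 4 ($122k), but forcing Nimbus→Route 4 and reassigning the rest optimally gives only $680k — worse by 17.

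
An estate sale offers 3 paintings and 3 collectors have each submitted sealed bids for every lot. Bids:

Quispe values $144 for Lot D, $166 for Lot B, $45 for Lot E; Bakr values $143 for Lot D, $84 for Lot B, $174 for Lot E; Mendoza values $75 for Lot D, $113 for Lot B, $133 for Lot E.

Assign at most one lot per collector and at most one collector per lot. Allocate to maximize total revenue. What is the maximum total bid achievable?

Optimal: Quispe→Lot B ($166), Bakr→Lot D ($143), Mendoza→Lot E ($133) — total 166+143+133 = $442.
Row-greedy (each collector in turn takes its best remaining lot) gives $415, worse by 27.
Checked against all permutations: $442 is optimal.

Maximum total: $442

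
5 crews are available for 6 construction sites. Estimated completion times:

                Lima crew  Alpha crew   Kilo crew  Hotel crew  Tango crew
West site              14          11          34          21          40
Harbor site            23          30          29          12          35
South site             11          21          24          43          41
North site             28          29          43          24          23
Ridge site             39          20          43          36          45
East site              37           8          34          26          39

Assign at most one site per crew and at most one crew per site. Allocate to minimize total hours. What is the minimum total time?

This is the linear assignment problem.
Optimal: Lima crew→West site (14 hours), Alpha crew→East site (8 hours), Kilo crew→South site (24 hours), Hotel crew→Harbor site (12 hours), Tango crew→North site (23 hours) — total 14+8+24+12+23 = 81 hours.
Column-greedy (each site in turn goes to its cheapest remaining crew) gives 100 hours, worse by 19.
No other one-to-one assignment undercuts 81 hours.

Minimum total: 81 hours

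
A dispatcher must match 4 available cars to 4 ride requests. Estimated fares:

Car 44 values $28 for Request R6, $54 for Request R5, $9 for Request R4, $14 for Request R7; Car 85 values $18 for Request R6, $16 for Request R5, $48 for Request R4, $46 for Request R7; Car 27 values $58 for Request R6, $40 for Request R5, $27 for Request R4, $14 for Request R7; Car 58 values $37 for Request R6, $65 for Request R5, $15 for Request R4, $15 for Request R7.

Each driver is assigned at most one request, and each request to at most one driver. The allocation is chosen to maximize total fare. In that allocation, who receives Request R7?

Car 44 receives Request R7.

This is the linear assignment problem.
Optimal: Car 44→Request R7 ($14), Car 85→Request R4 ($48), Car 27→Request R6 ($58), Car 58→Request R5 ($65) — total 14+48+58+65 = $185.
Row-greedy (each driver in turn takes its best remaining request) gives $175, worse by 10.
Swapping Car 27↔Car 44 (Car 27→Request R7 $14, Car 44→Request R6 $28) loses 30.
Car 44's own top request is Request R5 ($54), but forcing Car 44→Request R5 and reassigning the rest optimally gives only $175 — worse by 10.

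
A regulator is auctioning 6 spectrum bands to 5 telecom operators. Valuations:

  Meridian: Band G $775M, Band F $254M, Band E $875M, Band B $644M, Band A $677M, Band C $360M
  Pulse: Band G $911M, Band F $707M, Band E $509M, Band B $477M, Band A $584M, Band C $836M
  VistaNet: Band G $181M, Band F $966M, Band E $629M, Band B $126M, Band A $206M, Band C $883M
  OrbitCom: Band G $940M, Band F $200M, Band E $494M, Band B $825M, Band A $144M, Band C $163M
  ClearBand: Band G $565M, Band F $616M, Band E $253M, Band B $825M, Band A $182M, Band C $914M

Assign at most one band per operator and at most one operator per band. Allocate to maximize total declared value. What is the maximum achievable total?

Max total: $4491M

Optimal: Meridian→Band E ($875M), Pulse→Band G ($911M), VistaNet→Band F ($966M), OrbitCom→Band B ($825M), ClearBand→Band C ($914M) — total 875+911+966+825+914 = $4491M.
Column-greedy (each band in turn goes to its best remaining operator) gives $4190M, worse by 301.
Next-best assignment: Meridian→Band E, Pulse→Band C, VistaNet→Band F, OrbitCom→Band G, ClearBand→Band B = $4442M.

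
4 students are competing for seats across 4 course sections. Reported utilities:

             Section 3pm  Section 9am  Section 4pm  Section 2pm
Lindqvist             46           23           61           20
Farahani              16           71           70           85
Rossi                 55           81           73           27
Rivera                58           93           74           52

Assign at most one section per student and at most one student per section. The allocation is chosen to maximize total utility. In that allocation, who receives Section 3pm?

This is the linear assignment problem.
Optimal: Lindqvist→Section 3pm (46 points), Farahani→Section 2pm (85 points), Rossi→Section 4pm (73 points), Rivera→Section 9am (93 points) — total 46+85+73+93 = 297 points.
Column-greedy (each section in turn goes to its best remaining student) gives 229 points, worse by 68.
Swapping Rivera↔Lindqvist (Rivera→Section 3pm 58 points, Lindqvist→Section 9am 23 points) loses 58.
Lindqvist's own top section is Section 4pm (61 points), but forcing Lindqvist→Section 4pm and reassigning the rest optimally gives only 294 points — worse by 3.

Lindqvist receives Section 3pm.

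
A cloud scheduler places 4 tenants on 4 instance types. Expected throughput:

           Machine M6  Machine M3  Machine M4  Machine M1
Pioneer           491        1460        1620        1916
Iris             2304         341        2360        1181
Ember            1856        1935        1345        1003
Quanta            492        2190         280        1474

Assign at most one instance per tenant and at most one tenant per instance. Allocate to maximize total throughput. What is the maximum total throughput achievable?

Optimal: Pioneer→Machine M1 (1916 ops/s), Iris→Machine M4 (2360 ops/s), Ember→Machine M6 (1856 ops/s), Quanta→Machine M3 (2190 ops/s) — total 1916+2360+1856+2190 = 8322 ops/s.
Column-greedy (each instance in turn goes to its best remaining tenant) gives 7117 ops/s, worse by 1205.
Swapping Pioneer↔Iris (Pioneer→Machine M4 1620 ops/s, Iris→Machine M1 1181 ops/s) loses 1475.

Max total: 8322 ops/s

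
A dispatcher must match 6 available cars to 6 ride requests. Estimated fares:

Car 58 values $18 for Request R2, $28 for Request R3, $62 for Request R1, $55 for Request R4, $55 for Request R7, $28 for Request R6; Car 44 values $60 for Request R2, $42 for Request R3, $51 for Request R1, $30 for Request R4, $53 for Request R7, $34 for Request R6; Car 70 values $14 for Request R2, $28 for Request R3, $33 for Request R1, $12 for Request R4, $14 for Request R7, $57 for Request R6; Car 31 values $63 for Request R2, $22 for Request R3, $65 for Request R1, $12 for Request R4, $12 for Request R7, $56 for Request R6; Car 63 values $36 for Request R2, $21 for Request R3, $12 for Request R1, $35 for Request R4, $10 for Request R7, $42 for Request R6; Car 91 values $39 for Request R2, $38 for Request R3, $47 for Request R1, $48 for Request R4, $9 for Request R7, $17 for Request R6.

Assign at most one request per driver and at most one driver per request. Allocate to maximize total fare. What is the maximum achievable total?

Max total: $310

Optimal: Car 58→Request R7 ($55), Car 44→Request R2 ($60), Car 70→Request R6 ($57), Car 31→Request R1 ($65), Car 63→Request R4 ($35), Car 91→Request R3 ($38) — total 55+60+57+65+35+38 = $310.
Column-greedy (each request in turn goes to its best remaining driver) gives $271, worse by 39.
Next-best assignment: Car 58→Request R1, Car 44→Request R7, Car 70→Request R6, Car 31→Request R2, Car 63→Request R4, Car 91→Request R3 = $308.
Swapping Car 63↔Car 70 (Car 63→Request R6 $42, Car 70→Request R4 $12) loses 38.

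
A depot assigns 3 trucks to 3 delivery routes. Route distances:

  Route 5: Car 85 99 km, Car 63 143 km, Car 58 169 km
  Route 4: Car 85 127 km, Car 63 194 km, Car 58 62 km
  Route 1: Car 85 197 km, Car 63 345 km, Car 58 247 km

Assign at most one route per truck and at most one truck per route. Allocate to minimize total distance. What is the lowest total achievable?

Min total: 402 km

Treat this as an assignment problem: match each truck to one route.
Optimal: Car 85→Route 1 (197 km), Car 63→Route 5 (143 km), Car 58→Route 4 (62 km) — total 197+143+62 = 402 km.
Next-best assignment: Car 85→Route 5, Car 63→Route 1, Car 58→Route 4 = 506 km.
No other one-to-one assignment undercuts 402 km.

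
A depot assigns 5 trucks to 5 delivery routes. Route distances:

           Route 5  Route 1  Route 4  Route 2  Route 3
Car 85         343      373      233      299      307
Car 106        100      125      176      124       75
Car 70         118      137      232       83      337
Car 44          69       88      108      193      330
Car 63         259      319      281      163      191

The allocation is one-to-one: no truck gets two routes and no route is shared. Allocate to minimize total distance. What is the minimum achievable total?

Optimal: Car 85→Route 4 (233 km), Car 106→Route 3 (75 km), Car 70→Route 5 (118 km), Car 44→Route 1 (88 km), Car 63→Route 2 (163 km) — total 233+75+118+88+163 = 677 km.
Min-entry greedy (repeatedly take the single cheapest remaining cell) gives 779 km, worse by 102.
No other one-to-one assignment undercuts 677 km.

Minimum total: 677 km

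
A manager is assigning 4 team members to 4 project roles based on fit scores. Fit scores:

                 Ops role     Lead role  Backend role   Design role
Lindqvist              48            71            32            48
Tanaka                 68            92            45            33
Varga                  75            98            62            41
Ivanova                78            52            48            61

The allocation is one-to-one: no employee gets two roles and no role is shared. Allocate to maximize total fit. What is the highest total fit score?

Optimal: Lindqvist→Design role (48 pts), Tanaka→Lead role (92 pts), Varga→Backend role (62 pts), Ivanova→Ops role (78 pts) — total 48+92+62+78 = 280 pts.
Row-greedy (each employee in turn takes its best remaining role) gives 262 pts, worse by 18.
Swapping Lindqvist↔Ivanova (Lindqvist→Ops role 48 pts, Ivanova→Design role 61 pts) loses 17.

Max total: 280 pts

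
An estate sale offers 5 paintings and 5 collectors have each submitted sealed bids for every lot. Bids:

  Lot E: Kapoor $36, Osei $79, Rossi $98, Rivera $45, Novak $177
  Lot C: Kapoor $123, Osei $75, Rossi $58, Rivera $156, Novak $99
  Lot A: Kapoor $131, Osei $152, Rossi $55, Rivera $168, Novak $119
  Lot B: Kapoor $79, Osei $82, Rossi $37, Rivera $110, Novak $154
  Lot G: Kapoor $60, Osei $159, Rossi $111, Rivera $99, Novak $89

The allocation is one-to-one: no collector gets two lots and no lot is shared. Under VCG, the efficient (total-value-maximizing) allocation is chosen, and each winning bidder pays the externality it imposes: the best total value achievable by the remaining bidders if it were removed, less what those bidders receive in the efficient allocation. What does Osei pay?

Osei pays $36.

Efficient allocation: Kapoor→Lot C ($123), Osei→Lot G ($159), Rossi→Lot E ($98), Rivera→Lot A ($168), Novak→Lot B ($154); total welfare W = $702.
Osei receives Lot G at value $159, so the others get W − 159 = $543.
Without Osei: best allocation of the remaining 4 bidders over all 5 lots is Kapoor→Lot C ($123), Rossi→Lot G ($111), Rivera→Lot A ($168), Novak→Lot E ($177), total $579.
VCG payment = (others' best without Osei) − (others' welfare with Osei) = 579 − 543 = $36.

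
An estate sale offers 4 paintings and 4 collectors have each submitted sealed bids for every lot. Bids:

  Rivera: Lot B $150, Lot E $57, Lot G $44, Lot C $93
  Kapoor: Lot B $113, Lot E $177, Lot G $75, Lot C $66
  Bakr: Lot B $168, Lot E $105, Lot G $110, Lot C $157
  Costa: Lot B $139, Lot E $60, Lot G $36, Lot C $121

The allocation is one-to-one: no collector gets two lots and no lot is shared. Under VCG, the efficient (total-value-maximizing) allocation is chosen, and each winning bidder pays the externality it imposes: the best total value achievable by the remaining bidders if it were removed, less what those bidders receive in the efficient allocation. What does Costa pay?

Efficient allocation: Rivera→Lot B ($150), Kapoor→Lot E ($177), Bakr→Lot G ($110), Costa→Lot C ($121); total welfare W = $558.
Costa receives Lot C at value $121, so the others get W − 121 = $437.
Without Costa: best allocation of the remaining 3 bidders over all 4 lots is Rivera→Lot B ($150), Kapoor→Lot E ($177), Bakr→Lot C ($157), total $484.
VCG payment = (others' best without Costa) − (others' welfare with Costa) = 484 − 437 = $47.

Costa pays $47.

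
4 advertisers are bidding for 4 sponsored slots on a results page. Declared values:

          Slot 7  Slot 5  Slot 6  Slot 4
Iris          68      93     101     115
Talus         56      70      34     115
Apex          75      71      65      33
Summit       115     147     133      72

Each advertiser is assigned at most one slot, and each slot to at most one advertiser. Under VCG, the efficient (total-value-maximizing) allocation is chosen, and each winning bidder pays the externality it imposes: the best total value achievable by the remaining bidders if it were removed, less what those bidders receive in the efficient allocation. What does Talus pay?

Efficient allocation: Iris→Slot 6 ($101), Talus→Slot 4 ($115), Apex→Slot 7 ($75), Summit→Slot 5 ($147); total welfare W = $438.
Talus receives Slot 4 at value $115, so the others get W − 115 = $323.
Without Talus: best allocation of the remaining 3 bidders over all 4 slots is Iris→Slot 4 ($115), Apex→Slot 7 ($75), Summit→Slot 5 ($147), total $337.
VCG payment = (others' best without Talus) − (others' welfare with Talus) = 337 − 323 = $14.

Talus pays $14.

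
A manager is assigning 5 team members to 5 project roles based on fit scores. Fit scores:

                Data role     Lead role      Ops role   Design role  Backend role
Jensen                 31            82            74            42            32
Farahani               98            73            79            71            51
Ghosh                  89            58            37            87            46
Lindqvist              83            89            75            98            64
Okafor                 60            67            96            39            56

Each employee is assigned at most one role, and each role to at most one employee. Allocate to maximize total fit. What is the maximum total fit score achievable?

Optimal: Jensen→Lead role (82 pts), Farahani→Data role (98 pts), Ghosh→Design role (87 pts), Lindqvist→Backend role (64 pts), Okafor→Ops role (96 pts) — total 82+98+87+64+96 = 427 pts.
Row-greedy (each employee in turn takes its best remaining role) gives 398 pts, worse by 29.

Maximum total: 427 pts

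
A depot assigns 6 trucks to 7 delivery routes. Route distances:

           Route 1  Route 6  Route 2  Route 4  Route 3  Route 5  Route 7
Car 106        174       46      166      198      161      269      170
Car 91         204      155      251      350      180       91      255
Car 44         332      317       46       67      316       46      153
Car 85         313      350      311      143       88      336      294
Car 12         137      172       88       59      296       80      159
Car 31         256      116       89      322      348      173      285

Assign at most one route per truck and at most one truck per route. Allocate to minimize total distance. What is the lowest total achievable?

This is a one-to-one assignment (minimum-cost bipartite matching).
Optimal: Car 106→Route 6 (46 km), Car 91→Route 5 (91 km), Car 44→Route 4 (67 km), Car 85→Route 3 (88 km), Car 12→Route 1 (137 km), Car 31→Route 2 (89 km) — total 46+91+67+88+137+89 = 518 km.
Min-entry greedy (repeatedly take the single cheapest remaining cell) gives 586 km, worse by 68.
Next-best assignment: Car 106→Route 6, Car 91→Route 5, Car 44→Route 7, Car 85→Route 3, Car 12→Route 4, Car 31→Route 2 = 526 km.

Minimum total: 518 km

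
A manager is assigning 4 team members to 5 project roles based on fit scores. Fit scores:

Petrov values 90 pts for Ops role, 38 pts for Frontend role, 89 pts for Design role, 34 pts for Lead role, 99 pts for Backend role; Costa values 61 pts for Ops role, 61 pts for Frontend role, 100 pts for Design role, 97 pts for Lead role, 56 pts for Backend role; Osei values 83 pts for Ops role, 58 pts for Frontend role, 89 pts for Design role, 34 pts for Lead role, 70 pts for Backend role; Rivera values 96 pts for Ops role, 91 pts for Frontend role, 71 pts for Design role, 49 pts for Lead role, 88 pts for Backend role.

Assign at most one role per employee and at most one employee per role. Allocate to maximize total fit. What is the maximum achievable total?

Max total: 381 pts

Optimal: Petrov→Backend role (99 pts), Costa→Lead role (97 pts), Osei→Design role (89 pts), Rivera→Ops role (96 pts) — total 99+97+89+96 = 381 pts.
Row-greedy (each employee in turn takes its best remaining role) gives 373 pts, worse by 8.
Swapping Petrov↔Osei (Petrov→Design role 89 pts, Osei→Backend role 70 pts) loses 29.
No other one-to-one assignment exceeds 381 pts.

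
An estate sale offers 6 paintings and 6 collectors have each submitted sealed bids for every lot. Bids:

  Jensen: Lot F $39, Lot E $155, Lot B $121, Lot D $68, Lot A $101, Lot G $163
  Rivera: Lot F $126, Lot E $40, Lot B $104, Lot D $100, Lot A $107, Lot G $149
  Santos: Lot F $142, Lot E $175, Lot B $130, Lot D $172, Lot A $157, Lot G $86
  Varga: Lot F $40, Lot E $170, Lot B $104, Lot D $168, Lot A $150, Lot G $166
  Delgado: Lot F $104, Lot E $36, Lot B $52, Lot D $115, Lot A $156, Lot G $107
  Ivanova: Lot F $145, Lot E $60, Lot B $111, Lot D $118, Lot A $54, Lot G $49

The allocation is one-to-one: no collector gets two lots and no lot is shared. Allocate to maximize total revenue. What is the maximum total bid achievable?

Optimal: Jensen→Lot B ($121), Rivera→Lot G ($149), Santos→Lot E ($175), Varga→Lot D ($168), Delgado→Lot A ($156), Ivanova→Lot F ($145) — total 121+149+175+168+156+145 = $914.
Max-entry greedy (repeatedly take the single best remaining cell) gives $911, worse by 3.
Next-best assignment: Jensen→Lot B, Rivera→Lot G, Santos→Lot D, Varga→Lot E, Delgado→Lot A, Ivanova→Lot F = $913.
Every other assignment is strictly worse.

Maximum total: $914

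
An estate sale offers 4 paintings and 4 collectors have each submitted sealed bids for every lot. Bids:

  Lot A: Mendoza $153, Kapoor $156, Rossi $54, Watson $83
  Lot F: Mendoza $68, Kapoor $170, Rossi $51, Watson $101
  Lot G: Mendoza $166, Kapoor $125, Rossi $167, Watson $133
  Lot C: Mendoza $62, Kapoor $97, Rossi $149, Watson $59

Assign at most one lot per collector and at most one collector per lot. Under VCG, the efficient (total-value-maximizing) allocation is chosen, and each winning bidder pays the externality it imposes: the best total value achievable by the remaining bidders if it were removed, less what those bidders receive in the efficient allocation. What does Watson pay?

Watson pays $18.

Efficient allocation: Mendoza→Lot A ($153), Kapoor→Lot F ($170), Rossi→Lot C ($149), Watson→Lot G ($133); total welfare W = $605.
Watson receives Lot G at value $133, so the others get W − 133 = $472.
Without Watson: best allocation of the remaining 3 bidders over all 4 lots is Mendoza→Lot A ($153), Kapoor→Lot F ($170), Rossi→Lot G ($167), total $490.
VCG payment = (others' best without Watson) − (others' welfare with Watson) = 490 − 472 = $18.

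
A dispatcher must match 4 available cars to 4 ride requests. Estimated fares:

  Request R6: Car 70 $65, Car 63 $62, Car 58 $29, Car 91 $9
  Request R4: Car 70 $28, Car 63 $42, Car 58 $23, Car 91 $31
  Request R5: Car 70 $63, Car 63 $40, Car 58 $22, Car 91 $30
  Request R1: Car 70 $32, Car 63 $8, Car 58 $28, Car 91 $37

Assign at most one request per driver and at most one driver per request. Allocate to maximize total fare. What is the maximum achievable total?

This is the linear assignment problem.
Optimal: Car 70→Request R5 ($63), Car 63→Request R6 ($62), Car 58→Request R4 ($23), Car 91→Request R1 ($37) — total 63+62+23+37 = $185.
Every other assignment is strictly worse.

Max total: $185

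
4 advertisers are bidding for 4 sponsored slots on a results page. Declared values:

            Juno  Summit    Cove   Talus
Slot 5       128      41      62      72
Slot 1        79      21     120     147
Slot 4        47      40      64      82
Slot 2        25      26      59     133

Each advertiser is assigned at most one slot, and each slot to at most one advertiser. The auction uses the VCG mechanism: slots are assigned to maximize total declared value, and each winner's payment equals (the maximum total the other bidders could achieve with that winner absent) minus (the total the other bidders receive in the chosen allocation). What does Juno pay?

Efficient allocation: Juno→Slot 5 ($128), Summit→Slot 4 ($40), Cove→Slot 1 ($120), Talus→Slot 2 ($133); total welfare W = $421.
Juno receives Slot 5 at value $128, so the others get W − 128 = $293.
Without Juno: best allocation of the remaining 3 bidders over all 4 slots is Summit→Slot 5 ($41), Cove→Slot 1 ($120), Talus→Slot 2 ($133), total $294.
VCG payment = (others' best without Juno) − (others' welfare with Juno) = 294 − 293 = $1.

Juno pays $1.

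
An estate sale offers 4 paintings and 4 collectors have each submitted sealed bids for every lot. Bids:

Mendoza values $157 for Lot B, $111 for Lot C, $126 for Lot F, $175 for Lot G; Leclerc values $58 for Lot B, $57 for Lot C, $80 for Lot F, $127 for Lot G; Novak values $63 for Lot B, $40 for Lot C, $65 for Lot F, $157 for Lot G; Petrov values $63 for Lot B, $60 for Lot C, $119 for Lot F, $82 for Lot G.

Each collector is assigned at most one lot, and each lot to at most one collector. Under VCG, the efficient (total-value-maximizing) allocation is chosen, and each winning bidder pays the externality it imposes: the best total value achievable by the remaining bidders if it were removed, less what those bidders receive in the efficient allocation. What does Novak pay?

Novak pays $70.

Efficient allocation: Mendoza→Lot B ($157), Leclerc→Lot C ($57), Novak→Lot G ($157), Petrov→Lot F ($119); total welfare W = $490.
Novak receives Lot G at value $157, so the others get W − 157 = $333.
Without Novak: best allocation of the remaining 3 bidders over all 4 lots is Mendoza→Lot B ($157), Leclerc→Lot G ($127), Petrov→Lot F ($119), total $403.
VCG payment = (others' best without Novak) − (others' welfare with Novak) = 403 − 333 = $70.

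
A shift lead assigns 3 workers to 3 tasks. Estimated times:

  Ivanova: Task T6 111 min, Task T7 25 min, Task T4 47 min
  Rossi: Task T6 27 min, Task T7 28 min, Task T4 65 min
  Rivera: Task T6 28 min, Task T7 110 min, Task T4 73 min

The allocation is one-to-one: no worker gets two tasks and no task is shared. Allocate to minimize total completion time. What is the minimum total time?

Optimal: Ivanova→Task T4 (47 min), Rossi→Task T7 (28 min), Rivera→Task T6 (28 min) — total 47+28+28 = 103 min.
Next-best assignment: Ivanova→Task T7, Rossi→Task T4, Rivera→Task T6 = 118 min.

Minimum total: 103 min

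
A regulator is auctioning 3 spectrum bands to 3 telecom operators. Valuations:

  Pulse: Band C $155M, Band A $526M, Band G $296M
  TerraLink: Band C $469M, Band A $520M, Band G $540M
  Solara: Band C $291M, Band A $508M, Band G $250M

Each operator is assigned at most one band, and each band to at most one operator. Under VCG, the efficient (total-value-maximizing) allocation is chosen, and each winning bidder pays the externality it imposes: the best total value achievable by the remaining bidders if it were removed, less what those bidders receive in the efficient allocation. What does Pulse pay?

Pulse pays $217M.

Efficient allocation: Pulse→Band A ($526M), TerraLink→Band G ($540M), Solara→Band C ($291M); total welfare W = $1357M.
Pulse receives Band A at value $526M, so the others get W − 526 = $831M.
Without Pulse: best allocation of the remaining 2 bidders over all 3 bands is TerraLink→Band G ($540M), Solara→Band A ($508M), total $1048M.
VCG payment = (others' best without Pulse) − (others' welfare with Pulse) = 1048 − 831 = $217M.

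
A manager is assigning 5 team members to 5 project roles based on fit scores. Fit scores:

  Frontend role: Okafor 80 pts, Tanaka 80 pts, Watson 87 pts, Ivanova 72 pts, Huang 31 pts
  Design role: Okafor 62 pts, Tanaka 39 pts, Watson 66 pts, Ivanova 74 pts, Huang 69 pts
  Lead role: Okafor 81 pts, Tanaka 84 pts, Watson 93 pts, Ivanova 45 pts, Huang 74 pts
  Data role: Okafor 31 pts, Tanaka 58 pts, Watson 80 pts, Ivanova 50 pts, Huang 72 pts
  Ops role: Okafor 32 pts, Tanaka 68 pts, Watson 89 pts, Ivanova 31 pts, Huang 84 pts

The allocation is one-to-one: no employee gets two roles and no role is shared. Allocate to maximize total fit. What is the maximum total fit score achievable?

Max total: 402 pts

This is the linear assignment problem.
Optimal: Okafor→Frontend role (80 pts), Tanaka→Lead role (84 pts), Watson→Data role (80 pts), Ivanova→Design role (74 pts), Huang→Ops role (84 pts) — total 80+84+80+74+84 = 402 pts.
Row-greedy (each employee in turn takes its best remaining role) gives 396 pts, worse by 6.
Swapping Okafor↔Watson (Okafor→Data role 31 pts, Watson→Frontend role 87 pts) loses 42.
No other one-to-one assignment exceeds 402 pts.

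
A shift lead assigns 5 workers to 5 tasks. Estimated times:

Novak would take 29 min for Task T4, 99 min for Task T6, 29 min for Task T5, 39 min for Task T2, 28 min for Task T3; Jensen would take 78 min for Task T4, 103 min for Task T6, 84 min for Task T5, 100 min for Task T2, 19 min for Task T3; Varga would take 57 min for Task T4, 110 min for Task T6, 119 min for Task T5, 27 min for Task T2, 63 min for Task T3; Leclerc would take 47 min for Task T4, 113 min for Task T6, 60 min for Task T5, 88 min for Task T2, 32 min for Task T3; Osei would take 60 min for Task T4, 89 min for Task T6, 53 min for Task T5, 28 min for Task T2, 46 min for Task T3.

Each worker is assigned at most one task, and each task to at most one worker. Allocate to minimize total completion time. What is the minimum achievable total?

This is the linear assignment problem.
Optimal: Novak→Task T5 (29 min), Jensen→Task T3 (19 min), Varga→Task T2 (27 min), Leclerc→Task T4 (47 min), Osei→Task T6 (89 min) — total 29+19+27+47+89 = 211 min.
Min-entry greedy (repeatedly take the single cheapest remaining cell) gives 241 min, worse by 30.
Next-best assignment: Novak→Task T4, Jensen→Task T3, Varga→Task T2, Leclerc→Task T5, Osei→Task T6 = 224 min.

Min total: 211 min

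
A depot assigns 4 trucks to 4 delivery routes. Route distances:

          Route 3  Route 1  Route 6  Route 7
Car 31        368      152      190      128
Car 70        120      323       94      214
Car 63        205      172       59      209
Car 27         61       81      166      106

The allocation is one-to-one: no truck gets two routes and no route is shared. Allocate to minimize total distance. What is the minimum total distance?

Optimal: Car 31→Route 7 (128 km), Car 70→Route 3 (120 km), Car 63→Route 6 (59 km), Car 27→Route 1 (81 km) — total 128+120+59+81 = 388 km.
Min-entry greedy (repeatedly take the single cheapest remaining cell) gives 571 km, worse by 183.
Swapping Car 63↔Car 27 (Car 63→Route 1 172 km, Car 27→Route 6 166 km) adds 198.
Every other assignment is strictly worse.

Minimum total: 388 km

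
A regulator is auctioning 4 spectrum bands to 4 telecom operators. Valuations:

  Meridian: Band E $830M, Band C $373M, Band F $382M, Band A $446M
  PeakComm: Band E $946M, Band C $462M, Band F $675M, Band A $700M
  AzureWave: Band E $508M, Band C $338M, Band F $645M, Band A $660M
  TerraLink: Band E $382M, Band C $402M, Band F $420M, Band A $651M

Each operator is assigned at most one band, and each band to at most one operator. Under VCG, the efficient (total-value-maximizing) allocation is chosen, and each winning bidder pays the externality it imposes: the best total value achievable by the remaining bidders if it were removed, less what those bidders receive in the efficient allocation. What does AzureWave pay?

AzureWave pays $186M.

Efficient allocation: Meridian→Band C ($373M), PeakComm→Band E ($946M), AzureWave→Band F ($645M), TerraLink→Band A ($651M); total welfare W = $2615M.
AzureWave receives Band F at value $645M, so the others get W − 645 = $1970M.
Without AzureWave: best allocation of the remaining 3 bidders over all 4 bands is Meridian→Band E ($830M), PeakComm→Band F ($675M), TerraLink→Band A ($651M), total $2156M.
VCG payment = (others' best without AzureWave) − (others' welfare with AzureWave) = 2156 − 1970 = $186M.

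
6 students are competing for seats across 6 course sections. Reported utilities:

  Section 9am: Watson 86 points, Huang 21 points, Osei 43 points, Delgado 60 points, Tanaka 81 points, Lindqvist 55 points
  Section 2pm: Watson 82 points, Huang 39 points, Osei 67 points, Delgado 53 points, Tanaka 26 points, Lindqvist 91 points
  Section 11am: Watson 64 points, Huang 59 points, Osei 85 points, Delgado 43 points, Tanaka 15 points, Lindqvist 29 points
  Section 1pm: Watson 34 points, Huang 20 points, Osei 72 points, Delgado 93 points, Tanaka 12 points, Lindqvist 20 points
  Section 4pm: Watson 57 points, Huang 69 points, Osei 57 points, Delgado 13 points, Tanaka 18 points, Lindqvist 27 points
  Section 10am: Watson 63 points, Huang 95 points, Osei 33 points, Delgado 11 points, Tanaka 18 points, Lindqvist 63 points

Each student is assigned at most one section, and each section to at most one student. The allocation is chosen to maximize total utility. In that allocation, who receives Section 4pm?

Optimal: Watson→Section 4pm (57 points), Huang→Section 10am (95 points), Osei→Section 11am (85 points), Delgado→Section 1pm (93 points), Tanaka→Section 9am (81 points), Lindqvist→Section 2pm (91 points) — total 57+95+85+93+81+91 = 502 points.
Row-greedy (each student in turn takes its best remaining section) gives 412 points, worse by 90.
Swapping Tanaka↔Watson (Tanaka→Section 4pm 18 points, Watson→Section 9am 86 points) loses 34.
Every other assignment is strictly worse.
Watson's own top section is Section 9am (86 points), but forcing Watson→Section 9am and reassigning the rest optimally gives only 468 points — worse by 34.

Watson receives Section 4pm.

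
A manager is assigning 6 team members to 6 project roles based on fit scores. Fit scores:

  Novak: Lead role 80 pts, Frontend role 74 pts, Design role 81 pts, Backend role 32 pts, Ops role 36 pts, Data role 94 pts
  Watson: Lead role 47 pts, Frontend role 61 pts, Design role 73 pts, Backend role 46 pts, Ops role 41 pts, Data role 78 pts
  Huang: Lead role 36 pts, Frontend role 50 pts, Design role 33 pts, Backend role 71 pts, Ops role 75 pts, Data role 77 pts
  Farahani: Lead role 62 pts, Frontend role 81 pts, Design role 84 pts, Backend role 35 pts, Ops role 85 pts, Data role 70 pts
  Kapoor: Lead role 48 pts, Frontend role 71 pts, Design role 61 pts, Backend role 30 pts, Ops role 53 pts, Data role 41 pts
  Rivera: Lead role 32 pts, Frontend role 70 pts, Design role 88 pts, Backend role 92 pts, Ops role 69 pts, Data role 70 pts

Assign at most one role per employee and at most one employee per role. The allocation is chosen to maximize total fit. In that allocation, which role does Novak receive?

Novak receives Lead role.

Optimal: Novak→Lead role (80 pts), Watson→Data role (78 pts), Huang→Ops role (75 pts), Farahani→Design role (84 pts), Kapoor→Frontend role (71 pts), Rivera→Backend role (92 pts) — total 80+78+75+84+71+92 = 480 pts.
Row-greedy (each employee in turn takes its best remaining role) gives 463 pts, worse by 17.
Next-best assignment: Novak→Lead role, Watson→Design role, Huang→Data role, Farahani→Ops role, Kapoor→Frontend role, Rivera→Backend role = 478 pts.
No other one-to-one assignment exceeds 480 pts.
Novak's own top role is Data role (94 pts), but forcing Novak→Data role and reassigning the rest optimally gives only 467 pts — worse by 13.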